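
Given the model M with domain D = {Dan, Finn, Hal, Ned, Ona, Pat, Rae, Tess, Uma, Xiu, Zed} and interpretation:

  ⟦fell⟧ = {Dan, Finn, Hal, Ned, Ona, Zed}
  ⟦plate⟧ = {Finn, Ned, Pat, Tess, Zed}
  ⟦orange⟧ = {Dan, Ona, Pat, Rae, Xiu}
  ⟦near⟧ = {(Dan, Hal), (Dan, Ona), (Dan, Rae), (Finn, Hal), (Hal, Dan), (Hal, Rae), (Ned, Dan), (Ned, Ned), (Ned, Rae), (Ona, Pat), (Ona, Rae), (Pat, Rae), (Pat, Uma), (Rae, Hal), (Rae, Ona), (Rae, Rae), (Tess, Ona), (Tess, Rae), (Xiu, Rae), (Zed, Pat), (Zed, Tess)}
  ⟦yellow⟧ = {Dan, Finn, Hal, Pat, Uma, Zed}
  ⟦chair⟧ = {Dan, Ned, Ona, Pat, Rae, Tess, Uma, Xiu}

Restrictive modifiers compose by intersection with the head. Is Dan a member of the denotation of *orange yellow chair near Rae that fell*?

yes

⟦near Rae⟧ = {x : ⟨x, Rae⟩ ∈ ⟦near⟧} = {Dan, Hal, Ned, Ona, Pat, Rae, Tess, Xiu}
⟦that fell⟧ = ⟦fell⟧ = {Dan, Finn, Hal, Ned, Ona, Zed}
⟦chair⟧ = {Dan, Ned, Ona, Pat, Rae, Tess, Uma, Xiu}
… ∩ ⟦near Rae⟧ = {Dan, Ned, Ona, Pat, Rae, Tess, Uma, Xiu} ∩ {Dan, Hal, Ned, Ona, Pat, Rae, Tess, Xiu} = {Dan, Ned, Ona, Pat, Rae, Tess, Xiu}
… ∩ ⟦that fell⟧ = {Dan, Ned, Ona, Pat, Rae, Tess, Xiu} ∩ {Dan, Finn, Hal, Ned, Ona, Zed} = {Dan, Ned, Ona}
… ∩ ⟦orange⟧ = {Dan, Ned, Ona} ∩ {Dan, Ona, Pat, Rae, Xiu} = {Dan, Ona}
… ∩ ⟦yellow⟧ = {Dan, Ona} ∩ {Dan, Finn, Hal, Pat, Uma, Zed} = {Dan}
⟦orange yellow chair near Rae that fell⟧ = {Dan}; Dan ∈ this set.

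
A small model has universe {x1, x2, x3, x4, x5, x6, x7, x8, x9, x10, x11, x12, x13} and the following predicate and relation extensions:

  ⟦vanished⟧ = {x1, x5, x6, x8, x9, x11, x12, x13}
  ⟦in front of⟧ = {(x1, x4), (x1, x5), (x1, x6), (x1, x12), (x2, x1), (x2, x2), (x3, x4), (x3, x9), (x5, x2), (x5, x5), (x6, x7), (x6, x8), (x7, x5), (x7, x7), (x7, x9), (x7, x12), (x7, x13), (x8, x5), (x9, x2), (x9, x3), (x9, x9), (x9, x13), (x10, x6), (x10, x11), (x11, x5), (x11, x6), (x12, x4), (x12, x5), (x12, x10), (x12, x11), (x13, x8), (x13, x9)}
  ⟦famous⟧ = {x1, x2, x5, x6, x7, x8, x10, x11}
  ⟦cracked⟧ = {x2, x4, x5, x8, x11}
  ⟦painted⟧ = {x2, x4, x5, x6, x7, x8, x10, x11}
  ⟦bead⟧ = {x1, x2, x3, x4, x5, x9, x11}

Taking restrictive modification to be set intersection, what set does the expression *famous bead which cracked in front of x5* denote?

⟦which cracked⟧ = ⟦cracked⟧ = {x2, x4, x5, x8, x11}
⟦in front of x5⟧ = {x : ⟨x, x5⟩ ∈ ⟦in front of⟧} = {x1, x5, x7, x8, x11, x12}
⟦bead⟧ = {x1, x2, x3, x4, x5, x9, x11}
… ∩ ⟦which cracked⟧ = {x1, x2, x3, x4, x5, x9, x11} ∩ {x2, x4, x5, x8, x11} = {x2, x4, x5, x11}
… ∩ ⟦in front of x5⟧ = {x2, x4, x5, x11} ∩ {x1, x5, x7, x8, x11, x12} = {x5, x11}
… ∩ ⟦famous⟧ = {x5, x11} ∩ {x1, x2, x5, x6, x7, x8, x10, x11} = {x5, x11}
So ⟦famous bead which cracked in front of x5⟧ = {x5, x11}.

{x5, x11}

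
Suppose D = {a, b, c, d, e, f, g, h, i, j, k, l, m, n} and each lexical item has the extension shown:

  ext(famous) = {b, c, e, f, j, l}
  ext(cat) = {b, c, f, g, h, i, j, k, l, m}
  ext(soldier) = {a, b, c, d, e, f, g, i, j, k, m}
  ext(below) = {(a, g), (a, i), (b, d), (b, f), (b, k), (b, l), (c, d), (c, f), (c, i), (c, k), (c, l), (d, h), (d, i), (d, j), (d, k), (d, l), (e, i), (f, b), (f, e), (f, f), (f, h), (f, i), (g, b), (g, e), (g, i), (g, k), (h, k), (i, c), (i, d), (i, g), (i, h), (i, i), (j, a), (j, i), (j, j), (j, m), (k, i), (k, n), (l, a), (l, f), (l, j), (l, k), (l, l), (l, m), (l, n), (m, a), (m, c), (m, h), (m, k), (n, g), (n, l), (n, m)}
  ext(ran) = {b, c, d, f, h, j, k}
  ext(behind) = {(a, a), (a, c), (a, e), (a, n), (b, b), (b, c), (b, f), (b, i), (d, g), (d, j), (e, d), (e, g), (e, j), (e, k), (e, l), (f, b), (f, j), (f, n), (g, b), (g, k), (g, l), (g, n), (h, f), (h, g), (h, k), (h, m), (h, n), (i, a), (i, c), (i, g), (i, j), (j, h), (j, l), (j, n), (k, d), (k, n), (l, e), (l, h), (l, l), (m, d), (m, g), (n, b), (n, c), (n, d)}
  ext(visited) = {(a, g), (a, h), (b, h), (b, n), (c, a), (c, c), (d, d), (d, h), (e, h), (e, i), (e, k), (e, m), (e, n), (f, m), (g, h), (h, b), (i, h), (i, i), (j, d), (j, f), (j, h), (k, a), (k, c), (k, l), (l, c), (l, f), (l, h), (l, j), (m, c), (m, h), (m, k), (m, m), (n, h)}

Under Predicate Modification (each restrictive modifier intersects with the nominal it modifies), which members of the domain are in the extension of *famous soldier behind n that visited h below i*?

{j}

⟦behind n⟧ = {x : ⟨x, n⟩ ∈ ⟦behind⟧} = {a, f, g, h, j, k}
⟦that visited h⟧ = {x : ⟨x, h⟩ ∈ ⟦visited⟧} = {a, b, d, e, g, i, j, l, m, n}
⟦below i⟧ = {x : ⟨x, i⟩ ∈ ⟦below⟧} = {a, c, d, e, f, g, i, j, k}
⟦soldier⟧ = {a, b, c, d, e, f, g, i, j, k, m}
… ∩ ⟦behind n⟧ = {a, b, c, d, e, f, g, i, j, k, m} ∩ {a, f, g, h, j, k} = {a, f, g, j, k}
… ∩ ⟦that visited h⟧ = {a, f, g, j, k} ∩ {a, b, d, e, g, i, j, l, m, n} = {a, g, j}
… ∩ ⟦below i⟧ = {a, g, j} ∩ {a, c, d, e, f, g, i, j, k} = {a, g, j}
… ∩ ⟦famous⟧ = {a, g, j} ∩ {b, c, e, f, j, l} = {j}
So ⟦famous soldier behind n that visited h below i⟧ = {j}.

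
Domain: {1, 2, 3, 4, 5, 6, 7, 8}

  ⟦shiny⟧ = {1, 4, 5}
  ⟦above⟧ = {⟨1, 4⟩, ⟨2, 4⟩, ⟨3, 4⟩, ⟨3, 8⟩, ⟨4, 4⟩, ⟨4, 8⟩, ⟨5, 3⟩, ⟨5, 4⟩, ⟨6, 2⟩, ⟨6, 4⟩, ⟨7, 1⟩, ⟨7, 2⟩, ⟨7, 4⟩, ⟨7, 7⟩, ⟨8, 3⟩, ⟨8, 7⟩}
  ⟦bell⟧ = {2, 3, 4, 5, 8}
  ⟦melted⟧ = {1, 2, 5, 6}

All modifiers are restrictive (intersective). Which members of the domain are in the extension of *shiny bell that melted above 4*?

{5}

⟦that melted⟧ = ⟦melted⟧ = {1, 2, 5, 6}
⟦above 4⟧ = {x : ⟨x, 4⟩ ∈ ⟦above⟧} = {1, 2, 3, 4, 5, 6, 7}
⟦bell⟧ = {2, 3, 4, 5, 8}
… ∩ ⟦that melted⟧ = {2, 3, 4, 5, 8} ∩ {1, 2, 5, 6} = {2, 5}
… ∩ ⟦above 4⟧ = {2, 5} ∩ {1, 2, 3, 4, 5, 6, 7} = {2, 5}
… ∩ ⟦shiny⟧ = {2, 5} ∩ {1, 4, 5} = {5}
So ⟦shiny bell that melted above 4⟧ = {5}.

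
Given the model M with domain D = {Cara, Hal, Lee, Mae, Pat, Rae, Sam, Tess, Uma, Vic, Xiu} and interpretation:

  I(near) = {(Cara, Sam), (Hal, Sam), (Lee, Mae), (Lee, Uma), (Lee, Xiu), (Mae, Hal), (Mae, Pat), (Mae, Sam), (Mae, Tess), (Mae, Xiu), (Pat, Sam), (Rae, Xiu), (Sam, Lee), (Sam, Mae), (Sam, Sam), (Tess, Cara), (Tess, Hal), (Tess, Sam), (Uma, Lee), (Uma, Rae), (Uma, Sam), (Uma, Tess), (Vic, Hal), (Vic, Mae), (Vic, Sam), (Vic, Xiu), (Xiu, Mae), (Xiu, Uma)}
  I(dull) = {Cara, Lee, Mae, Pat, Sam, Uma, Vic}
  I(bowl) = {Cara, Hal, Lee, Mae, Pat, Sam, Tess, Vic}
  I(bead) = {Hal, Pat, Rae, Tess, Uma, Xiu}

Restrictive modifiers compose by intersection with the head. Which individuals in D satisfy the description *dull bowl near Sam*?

⟦near Sam⟧ = {x : ⟨x, Sam⟩ ∈ ⟦near⟧} = {Cara, Hal, Mae, Pat, Sam, Tess, Uma, Vic}
⟦bowl⟧ = {Cara, Hal, Lee, Mae, Pat, Sam, Tess, Vic}
… ∩ ⟦near Sam⟧ = {Cara, Hal, Lee, Mae, Pat, Sam, Tess, Vic} ∩ {Cara, Hal, Mae, Pat, Sam, Tess, Uma, Vic} = {Cara, Hal, Mae, Pat, Sam, Tess, Vic}
… ∩ ⟦dull⟧ = {Cara, Hal, Mae, Pat, Sam, Tess, Vic} ∩ {Cara, Lee, Mae, Pat, Sam, Uma, Vic} = {Cara, Mae, Pat, Sam, Vic}
So ⟦dull bowl near Sam⟧ = {Cara, Mae, Pat, Sam, Vic}.

{Cara, Mae, Pat, Sam, Vic}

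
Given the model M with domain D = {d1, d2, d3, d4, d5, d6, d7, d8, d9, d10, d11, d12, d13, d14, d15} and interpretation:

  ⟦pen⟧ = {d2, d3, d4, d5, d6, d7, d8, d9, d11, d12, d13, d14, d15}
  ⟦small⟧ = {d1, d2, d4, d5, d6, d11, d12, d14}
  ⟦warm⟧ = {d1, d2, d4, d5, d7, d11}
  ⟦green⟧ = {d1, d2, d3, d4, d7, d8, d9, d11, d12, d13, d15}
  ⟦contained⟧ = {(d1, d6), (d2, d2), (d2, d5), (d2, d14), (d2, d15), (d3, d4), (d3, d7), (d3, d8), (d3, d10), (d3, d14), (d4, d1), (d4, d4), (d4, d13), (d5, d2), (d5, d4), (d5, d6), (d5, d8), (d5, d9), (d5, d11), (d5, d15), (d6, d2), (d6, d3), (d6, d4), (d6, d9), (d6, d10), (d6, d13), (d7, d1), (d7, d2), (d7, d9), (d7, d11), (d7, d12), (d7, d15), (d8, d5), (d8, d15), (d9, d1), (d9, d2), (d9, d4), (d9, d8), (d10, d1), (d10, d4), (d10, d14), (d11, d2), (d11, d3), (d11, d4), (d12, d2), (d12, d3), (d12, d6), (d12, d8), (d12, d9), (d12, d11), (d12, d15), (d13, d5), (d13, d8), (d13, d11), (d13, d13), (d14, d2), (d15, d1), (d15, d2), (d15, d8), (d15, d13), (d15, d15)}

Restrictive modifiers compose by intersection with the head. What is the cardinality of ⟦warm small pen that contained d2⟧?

3

⟦that contained d2⟧ = {x : ⟨x, d2⟩ ∈ ⟦contained⟧} = {d2, d5, d6, d7, d9, d11, d12, d14, d15}
⟦pen⟧ = {d2, d3, d4, d5, d6, d7, d8, d9, d11, d12, d13, d14, d15}
… ∩ ⟦that contained d2⟧ = {d2, d3, d4, d5, d6, d7, d8, d9, d11, d12, d13, d14, d15} ∩ {d2, d5, d6, d7, d9, d11, d12, d14, d15} = {d2, d5, d6, d7, d9, d11, d12, d14, d15}
… ∩ ⟦warm⟧ = {d2, d5, d6, d7, d9, d11, d12, d14, d15} ∩ {d1, d2, d4, d5, d7, d11} = {d2, d5, d7, d11}
… ∩ ⟦small⟧ = {d2, d5, d7, d11} ∩ {d1, d2, d4, d5, d6, d11, d12, d14} = {d2, d5, d11}
⟦warm small pen that contained d2⟧ = {d2, d5, d11}, so the cardinality is 3.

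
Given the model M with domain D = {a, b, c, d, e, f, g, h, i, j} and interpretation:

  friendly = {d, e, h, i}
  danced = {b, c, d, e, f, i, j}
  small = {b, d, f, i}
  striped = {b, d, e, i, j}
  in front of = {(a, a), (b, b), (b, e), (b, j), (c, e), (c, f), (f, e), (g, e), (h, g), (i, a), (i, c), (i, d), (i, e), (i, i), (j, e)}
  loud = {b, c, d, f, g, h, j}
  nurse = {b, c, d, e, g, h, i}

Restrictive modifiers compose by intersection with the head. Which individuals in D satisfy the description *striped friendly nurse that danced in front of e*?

⟦that danced⟧ = ⟦danced⟧ = {b, c, d, e, f, i, j}
⟦in front of e⟧ = {x : ⟨x, e⟩ ∈ ⟦in front of⟧} = {b, c, f, g, i, j}
⟦nurse⟧ = {b, c, d, e, g, h, i}
… ∩ ⟦that danced⟧ = {b, c, d, e, g, h, i} ∩ {b, c, d, e, f, i, j} = {b, c, d, e, i}
… ∩ ⟦in front of e⟧ = {b, c, d, e, i} ∩ {b, c, f, g, i, j} = {b, c, i}
… ∩ ⟦striped⟧ = {b, c, i} ∩ {b, d, e, i, j} = {b, i}
… ∩ ⟦friendly⟧ = {b, i} ∩ {d, e, h, i} = {i}
So ⟦striped friendly nurse that danced in front of e⟧ = {i}.

{i}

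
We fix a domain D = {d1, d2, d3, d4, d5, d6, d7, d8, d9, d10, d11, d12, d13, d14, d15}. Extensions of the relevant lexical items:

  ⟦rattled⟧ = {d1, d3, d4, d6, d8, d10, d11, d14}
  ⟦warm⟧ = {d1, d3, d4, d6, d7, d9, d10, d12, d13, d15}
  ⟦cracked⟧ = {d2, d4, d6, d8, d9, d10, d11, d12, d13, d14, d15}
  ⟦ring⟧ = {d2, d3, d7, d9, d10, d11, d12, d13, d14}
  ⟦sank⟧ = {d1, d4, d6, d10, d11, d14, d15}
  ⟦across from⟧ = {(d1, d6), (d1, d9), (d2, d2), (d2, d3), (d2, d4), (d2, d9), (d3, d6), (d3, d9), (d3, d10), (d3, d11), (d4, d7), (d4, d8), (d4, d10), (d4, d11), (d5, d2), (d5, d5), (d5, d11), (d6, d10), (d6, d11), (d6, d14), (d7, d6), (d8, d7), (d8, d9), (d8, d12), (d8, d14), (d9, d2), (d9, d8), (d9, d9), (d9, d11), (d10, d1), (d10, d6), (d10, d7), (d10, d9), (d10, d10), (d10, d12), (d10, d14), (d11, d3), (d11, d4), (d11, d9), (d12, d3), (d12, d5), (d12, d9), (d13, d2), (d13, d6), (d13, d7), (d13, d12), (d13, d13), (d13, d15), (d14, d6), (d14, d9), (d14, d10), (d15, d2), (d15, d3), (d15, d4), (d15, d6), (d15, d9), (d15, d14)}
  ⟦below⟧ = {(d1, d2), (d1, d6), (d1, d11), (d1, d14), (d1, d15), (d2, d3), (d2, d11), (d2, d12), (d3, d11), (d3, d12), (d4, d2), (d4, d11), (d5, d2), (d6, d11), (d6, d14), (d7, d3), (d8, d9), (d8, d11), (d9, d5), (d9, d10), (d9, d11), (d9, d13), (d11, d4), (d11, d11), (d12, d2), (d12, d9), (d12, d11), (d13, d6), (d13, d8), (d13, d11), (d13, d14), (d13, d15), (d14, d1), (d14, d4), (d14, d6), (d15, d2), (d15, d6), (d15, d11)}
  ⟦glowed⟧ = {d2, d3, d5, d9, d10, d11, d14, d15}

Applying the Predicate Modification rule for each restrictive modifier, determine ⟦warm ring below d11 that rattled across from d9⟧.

⟦below d11⟧ = {x : ⟨x, d11⟩ ∈ ⟦below⟧} = {d1, d2, d3, d4, d6, d8, d9, d11, d12, d13, d15}
⟦that rattled⟧ = ⟦rattled⟧ = {d1, d3, d4, d6, d8, d10, d11, d14}
⟦across from d9⟧ = {x : ⟨x, d9⟩ ∈ ⟦across from⟧} = {d1, d2, d3, d8, d9, d10, d11, d12, d14, d15}
⟦ring⟧ = {d2, d3, d7, d9, d10, d11, d12, d13, d14}
… ∩ ⟦below d11⟧ = {d2, d3, d7, d9, d10, d11, d12, d13, d14} ∩ {d1, d2, d3, d4, d6, d8, d9, d11, d12, d13, d15} = {d2, d3, d9, d11, d12, d13}
… ∩ ⟦that rattled⟧ = {d2, d3, d9, d11, d12, d13} ∩ {d1, d3, d4, d6, d8, d10, d11, d14} = {d3, d11}
… ∩ ⟦across from d9⟧ = {d3, d11} ∩ {d1, d2, d3, d8, d9, d10, d11, d12, d14, d15} = {d3, d11}
… ∩ ⟦warm⟧ = {d3, d11} ∩ {d1, d3, d4, d6, d7, d9, d10, d12, d13, d15} = {d3}
So ⟦warm ring below d11 that rattled across from d9⟧ = {d3}.

{d3}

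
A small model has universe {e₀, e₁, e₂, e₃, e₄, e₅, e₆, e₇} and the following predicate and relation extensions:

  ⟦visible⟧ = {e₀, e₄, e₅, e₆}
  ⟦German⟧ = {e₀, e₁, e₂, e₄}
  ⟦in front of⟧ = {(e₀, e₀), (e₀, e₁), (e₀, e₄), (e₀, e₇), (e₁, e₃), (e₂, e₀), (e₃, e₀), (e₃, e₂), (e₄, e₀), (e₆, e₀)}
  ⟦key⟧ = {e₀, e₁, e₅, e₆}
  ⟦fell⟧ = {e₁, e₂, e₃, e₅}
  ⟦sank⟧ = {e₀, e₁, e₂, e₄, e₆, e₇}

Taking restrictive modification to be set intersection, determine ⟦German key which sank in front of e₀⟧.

{e₀}

⟦which sank⟧ = ⟦sank⟧ = {e₀, e₁, e₂, e₄, e₆, e₇}
⟦in front of e₀⟧ = {x : ⟨x, e₀⟩ ∈ ⟦in front of⟧} = {e₀, e₂, e₃, e₄, e₆}
⟦key⟧ = {e₀, e₁, e₅, e₆}
… ∩ ⟦which sank⟧ = {e₀, e₁, e₅, e₆} ∩ {e₀, e₁, e₂, e₄, e₆, e₇} = {e₀, e₁, e₆}
… ∩ ⟦in front of e₀⟧ = {e₀, e₁, e₆} ∩ {e₀, e₂, e₃, e₄, e₆} = {e₀, e₆}
… ∩ ⟦German⟧ = {e₀, e₆} ∩ {e₀, e₁, e₂, e₄} = {e₀}
So ⟦German key which sank in front of e₀⟧ = {e₀}.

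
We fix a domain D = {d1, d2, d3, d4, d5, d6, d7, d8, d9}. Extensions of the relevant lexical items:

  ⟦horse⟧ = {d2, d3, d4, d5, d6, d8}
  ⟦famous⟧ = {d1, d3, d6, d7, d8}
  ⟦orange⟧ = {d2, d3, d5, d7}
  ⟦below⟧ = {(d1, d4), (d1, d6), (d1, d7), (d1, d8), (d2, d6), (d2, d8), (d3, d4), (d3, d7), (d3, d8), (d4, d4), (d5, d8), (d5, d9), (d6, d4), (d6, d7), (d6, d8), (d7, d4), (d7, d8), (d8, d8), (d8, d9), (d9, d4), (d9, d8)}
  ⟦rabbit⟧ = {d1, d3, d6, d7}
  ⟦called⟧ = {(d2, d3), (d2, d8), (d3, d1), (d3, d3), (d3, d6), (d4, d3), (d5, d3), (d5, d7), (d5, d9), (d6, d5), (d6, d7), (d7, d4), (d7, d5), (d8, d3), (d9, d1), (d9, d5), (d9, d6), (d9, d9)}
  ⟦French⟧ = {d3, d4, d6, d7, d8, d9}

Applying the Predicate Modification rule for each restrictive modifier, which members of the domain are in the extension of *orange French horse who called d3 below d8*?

⟦who called d3⟧ = {x : ⟨x, d3⟩ ∈ ⟦called⟧} = {d2, d3, d4, d5, d8}
⟦below d8⟧ = {x : ⟨x, d8⟩ ∈ ⟦below⟧} = {d1, d2, d3, d5, d6, d7, d8, d9}
⟦horse⟧ = {d2, d3, d4, d5, d6, d8}
… ∩ ⟦who called d3⟧ = {d2, d3, d4, d5, d6, d8} ∩ {d2, d3, d4, d5, d8} = {d2, d3, d4, d5, d8}
… ∩ ⟦below d8⟧ = {d2, d3, d4, d5, d8} ∩ {d1, d2, d3, d5, d6, d7, d8, d9} = {d2, d3, d5, d8}
… ∩ ⟦orange⟧ = {d2, d3, d5, d8} ∩ {d2, d3, d5, d7} = {d2, d3, d5}
… ∩ ⟦French⟧ = {d2, d3, d5} ∩ {d3, d4, d6, d7, d8, d9} = {d3}
So ⟦orange French horse who called d3 below d8⟧ = {d3}.

{d3}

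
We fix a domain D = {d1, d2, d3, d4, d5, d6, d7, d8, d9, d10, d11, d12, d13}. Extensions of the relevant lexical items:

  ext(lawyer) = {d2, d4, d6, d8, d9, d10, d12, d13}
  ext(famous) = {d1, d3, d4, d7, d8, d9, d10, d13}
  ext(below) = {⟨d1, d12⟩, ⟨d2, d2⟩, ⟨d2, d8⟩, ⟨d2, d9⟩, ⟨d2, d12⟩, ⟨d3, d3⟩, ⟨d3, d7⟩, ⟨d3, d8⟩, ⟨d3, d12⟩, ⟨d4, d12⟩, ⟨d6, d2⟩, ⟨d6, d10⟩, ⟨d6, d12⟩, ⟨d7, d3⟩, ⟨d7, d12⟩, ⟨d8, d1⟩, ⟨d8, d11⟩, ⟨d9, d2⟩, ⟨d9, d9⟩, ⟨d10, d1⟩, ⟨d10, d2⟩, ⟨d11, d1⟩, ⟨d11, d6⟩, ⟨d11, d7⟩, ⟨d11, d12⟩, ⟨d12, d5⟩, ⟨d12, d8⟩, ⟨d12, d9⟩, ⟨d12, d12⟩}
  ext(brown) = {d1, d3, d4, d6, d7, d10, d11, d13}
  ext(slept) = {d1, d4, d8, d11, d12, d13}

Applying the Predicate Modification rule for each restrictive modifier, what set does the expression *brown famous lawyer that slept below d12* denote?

⟦that slept⟧ = ⟦slept⟧ = {d1, d4, d8, d11, d12, d13}
⟦below d12⟧ = {x : ⟨x, d12⟩ ∈ ⟦below⟧} = {d1, d2, d3, d4, d6, d7, d11, d12}
⟦lawyer⟧ = {d2, d4, d6, d8, d9, d10, d12, d13}
… ∩ ⟦that slept⟧ = {d2, d4, d6, d8, d9, d10, d12, d13} ∩ {d1, d4, d8, d11, d12, d13} = {d4, d8, d12, d13}
… ∩ ⟦below d12⟧ = {d4, d8, d12, d13} ∩ {d1, d2, d3, d4, d6, d7, d11, d12} = {d4, d12}
… ∩ ⟦brown⟧ = {d4, d12} ∩ {d1, d3, d4, d6, d7, d10, d11, d13} = {d4}
… ∩ ⟦famous⟧ = {d4} ∩ {d1, d3, d4, d7, d8, d9, d10, d13} = {d4}
So ⟦brown famous lawyer that slept below d12⟧ = {d4}.

{d4}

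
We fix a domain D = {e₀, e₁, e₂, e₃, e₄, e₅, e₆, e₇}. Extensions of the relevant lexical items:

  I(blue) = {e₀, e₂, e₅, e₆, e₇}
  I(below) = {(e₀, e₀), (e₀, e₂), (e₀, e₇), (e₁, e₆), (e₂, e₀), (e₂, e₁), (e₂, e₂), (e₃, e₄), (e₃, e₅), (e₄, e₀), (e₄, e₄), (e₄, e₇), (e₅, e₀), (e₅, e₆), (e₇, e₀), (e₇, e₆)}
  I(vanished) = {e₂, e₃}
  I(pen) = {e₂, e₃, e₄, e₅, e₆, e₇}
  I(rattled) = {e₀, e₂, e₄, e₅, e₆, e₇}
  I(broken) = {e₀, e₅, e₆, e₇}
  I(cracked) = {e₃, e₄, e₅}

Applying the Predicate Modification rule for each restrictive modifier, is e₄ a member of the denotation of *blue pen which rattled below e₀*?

no

⟦which rattled⟧ = ⟦rattled⟧ = {e₀, e₂, e₄, e₅, e₆, e₇}
⟦below e₀⟧ = {x : ⟨x, e₀⟩ ∈ ⟦below⟧} = {e₀, e₂, e₄, e₅, e₇}
⟦pen⟧ = {e₂, e₃, e₄, e₅, e₆, e₇}
… ∩ ⟦which rattled⟧ = {e₂, e₃, e₄, e₅, e₆, e₇} ∩ {e₀, e₂, e₄, e₅, e₆, e₇} = {e₂, e₄, e₅, e₆, e₇}
… ∩ ⟦below e₀⟧ = {e₂, e₄, e₅, e₆, e₇} ∩ {e₀, e₂, e₄, e₅, e₇} = {e₂, e₄, e₅, e₇}
… ∩ ⟦blue⟧ = {e₂, e₄, e₅, e₇} ∩ {e₀, e₂, e₅, e₆, e₇} = {e₂, e₅, e₇}
⟦blue pen which rattled below e₀⟧ = {e₂, e₅, e₇}; e₄ ∉ this set.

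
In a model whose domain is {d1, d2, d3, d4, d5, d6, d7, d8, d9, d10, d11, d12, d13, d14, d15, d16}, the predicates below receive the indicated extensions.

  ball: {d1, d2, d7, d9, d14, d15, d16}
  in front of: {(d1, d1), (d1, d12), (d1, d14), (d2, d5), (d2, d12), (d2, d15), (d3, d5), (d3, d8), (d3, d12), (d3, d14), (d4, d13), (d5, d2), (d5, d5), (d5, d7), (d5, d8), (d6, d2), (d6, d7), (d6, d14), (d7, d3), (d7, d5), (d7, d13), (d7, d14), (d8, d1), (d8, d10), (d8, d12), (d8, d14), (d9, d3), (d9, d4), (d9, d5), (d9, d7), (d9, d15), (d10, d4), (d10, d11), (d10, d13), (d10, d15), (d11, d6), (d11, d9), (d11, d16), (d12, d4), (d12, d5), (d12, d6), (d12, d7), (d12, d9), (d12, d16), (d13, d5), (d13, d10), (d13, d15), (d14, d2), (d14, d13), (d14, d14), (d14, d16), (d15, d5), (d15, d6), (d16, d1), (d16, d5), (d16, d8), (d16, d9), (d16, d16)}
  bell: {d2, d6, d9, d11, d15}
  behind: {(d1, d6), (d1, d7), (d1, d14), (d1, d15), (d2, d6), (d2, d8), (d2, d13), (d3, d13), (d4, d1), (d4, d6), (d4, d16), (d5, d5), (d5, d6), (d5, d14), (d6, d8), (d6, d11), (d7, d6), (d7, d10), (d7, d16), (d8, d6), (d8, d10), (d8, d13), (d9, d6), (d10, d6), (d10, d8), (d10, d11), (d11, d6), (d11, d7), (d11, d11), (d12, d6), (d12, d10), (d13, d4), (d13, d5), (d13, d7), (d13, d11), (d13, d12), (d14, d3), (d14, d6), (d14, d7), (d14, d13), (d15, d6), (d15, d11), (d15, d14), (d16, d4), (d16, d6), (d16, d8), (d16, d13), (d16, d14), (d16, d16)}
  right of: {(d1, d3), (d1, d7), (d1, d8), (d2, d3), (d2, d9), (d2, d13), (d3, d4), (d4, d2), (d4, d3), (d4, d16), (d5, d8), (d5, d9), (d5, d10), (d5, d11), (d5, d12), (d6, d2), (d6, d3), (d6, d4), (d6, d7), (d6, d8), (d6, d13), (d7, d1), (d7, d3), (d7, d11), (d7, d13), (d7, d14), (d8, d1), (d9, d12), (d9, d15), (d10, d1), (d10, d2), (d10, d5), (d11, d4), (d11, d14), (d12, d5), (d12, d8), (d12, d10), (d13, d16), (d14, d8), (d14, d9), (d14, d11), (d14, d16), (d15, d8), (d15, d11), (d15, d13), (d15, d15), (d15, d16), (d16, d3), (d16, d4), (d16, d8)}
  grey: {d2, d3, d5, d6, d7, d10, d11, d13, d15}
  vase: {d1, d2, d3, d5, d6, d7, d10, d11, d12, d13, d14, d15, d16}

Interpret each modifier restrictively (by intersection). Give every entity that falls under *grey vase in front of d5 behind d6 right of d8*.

{d5, d15}

⟦in front of d5⟧ = {x : ⟨x, d5⟩ ∈ ⟦in front of⟧} = {d2, d3, d5, d7, d9, d12, d13, d15, d16}
⟦behind d6⟧ = {x : ⟨x, d6⟩ ∈ ⟦behind⟧} = {d1, d2, d4, d5, d7, d8, d9, d10, d11, d12, d14, d15, d16}
⟦right of d8⟧ = {x : ⟨x, d8⟩ ∈ ⟦right of⟧} = {d1, d5, d6, d12, d14, d15, d16}
⟦vase⟧ = {d1, d2, d3, d5, d6, d7, d10, d11, d12, d13, d14, d15, d16}
… ∩ ⟦in front of d5⟧ = {d1, d2, d3, d5, d6, d7, d10, d11, d12, d13, d14, d15, d16} ∩ {d2, d3, d5, d7, d9, d12, d13, d15, d16} = {d2, d3, d5, d7, d12, d13, d15, d16}
… ∩ ⟦behind d6⟧ = {d2, d3, d5, d7, d12, d13, d15, d16} ∩ {d1, d2, d4, d5, d7, d8, d9, d10, d11, d12, d14, d15, d16} = {d2, d5, d7, d12, d15, d16}
… ∩ ⟦right of d8⟧ = {d2, d5, d7, d12, d15, d16} ∩ {d1, d5, d6, d12, d14, d15, d16} = {d5, d12, d15, d16}
… ∩ ⟦grey⟧ = {d5, d12, d15, d16} ∩ {d2, d3, d5, d6, d7, d10, d11, d13, d15} = {d5, d15}
So ⟦grey vase in front of d5 behind d6 right of d8⟧ = {d5, d15}.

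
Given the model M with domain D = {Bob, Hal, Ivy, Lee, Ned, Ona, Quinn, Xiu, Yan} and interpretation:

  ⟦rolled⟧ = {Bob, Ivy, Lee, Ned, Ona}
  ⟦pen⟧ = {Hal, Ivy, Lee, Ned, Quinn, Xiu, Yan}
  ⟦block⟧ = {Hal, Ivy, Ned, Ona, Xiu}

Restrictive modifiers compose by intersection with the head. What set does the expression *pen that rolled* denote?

{Ivy, Lee, Ned}

⟦that rolled⟧ = ⟦rolled⟧ = {Bob, Ivy, Lee, Ned, Ona}
⟦pen⟧ = {Hal, Ivy, Lee, Ned, Quinn, Xiu, Yan}
… ∩ ⟦that rolled⟧ = {Hal, Ivy, Lee, Ned, Quinn, Xiu, Yan} ∩ {Bob, Ivy, Lee, Ned, Ona} = {Ivy, Lee, Ned}
So ⟦pen that rolled⟧ = {Ivy, Lee, Ned}.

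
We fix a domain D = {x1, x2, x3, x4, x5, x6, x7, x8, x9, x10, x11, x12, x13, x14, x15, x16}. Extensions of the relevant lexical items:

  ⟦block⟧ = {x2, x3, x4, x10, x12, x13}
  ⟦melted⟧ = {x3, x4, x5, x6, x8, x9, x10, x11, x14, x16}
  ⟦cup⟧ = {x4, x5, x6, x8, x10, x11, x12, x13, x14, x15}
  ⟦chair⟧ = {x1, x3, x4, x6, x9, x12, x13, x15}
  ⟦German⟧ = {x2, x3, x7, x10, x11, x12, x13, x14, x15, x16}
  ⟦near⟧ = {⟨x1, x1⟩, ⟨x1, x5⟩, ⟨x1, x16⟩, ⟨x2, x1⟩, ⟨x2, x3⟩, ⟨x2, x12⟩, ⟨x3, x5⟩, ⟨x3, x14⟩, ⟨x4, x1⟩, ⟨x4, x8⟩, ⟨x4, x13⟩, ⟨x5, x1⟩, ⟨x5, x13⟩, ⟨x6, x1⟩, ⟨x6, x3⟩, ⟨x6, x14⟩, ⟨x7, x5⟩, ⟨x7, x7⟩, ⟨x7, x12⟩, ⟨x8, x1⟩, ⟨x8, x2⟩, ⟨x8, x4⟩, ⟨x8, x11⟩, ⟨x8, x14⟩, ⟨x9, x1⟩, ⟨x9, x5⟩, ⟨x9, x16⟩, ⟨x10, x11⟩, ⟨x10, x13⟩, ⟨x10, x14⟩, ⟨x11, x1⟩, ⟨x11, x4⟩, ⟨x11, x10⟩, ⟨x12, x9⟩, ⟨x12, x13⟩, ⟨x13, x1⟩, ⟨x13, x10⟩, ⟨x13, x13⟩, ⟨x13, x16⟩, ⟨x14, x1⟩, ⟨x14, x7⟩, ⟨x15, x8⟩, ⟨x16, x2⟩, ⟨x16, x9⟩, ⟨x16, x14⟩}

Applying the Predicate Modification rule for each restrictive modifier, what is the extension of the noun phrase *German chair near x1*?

⟦near x1⟧ = {x : ⟨x, x1⟩ ∈ ⟦near⟧} = {x1, x2, x4, x5, x6, x8, x9, x11, x13, x14}
⟦chair⟧ = {x1, x3, x4, x6, x9, x12, x13, x15}
… ∩ ⟦near x1⟧ = {x1, x3, x4, x6, x9, x12, x13, x15} ∩ {x1, x2, x4, x5, x6, x8, x9, x11, x13, x14} = {x1, x4, x6, x9, x13}
… ∩ ⟦German⟧ = {x1, x4, x6, x9, x13} ∩ {x2, x3, x7, x10, x11, x12, x13, x14, x15, x16} = {x13}
So ⟦German chair near x1⟧ = {x13}.

{x13}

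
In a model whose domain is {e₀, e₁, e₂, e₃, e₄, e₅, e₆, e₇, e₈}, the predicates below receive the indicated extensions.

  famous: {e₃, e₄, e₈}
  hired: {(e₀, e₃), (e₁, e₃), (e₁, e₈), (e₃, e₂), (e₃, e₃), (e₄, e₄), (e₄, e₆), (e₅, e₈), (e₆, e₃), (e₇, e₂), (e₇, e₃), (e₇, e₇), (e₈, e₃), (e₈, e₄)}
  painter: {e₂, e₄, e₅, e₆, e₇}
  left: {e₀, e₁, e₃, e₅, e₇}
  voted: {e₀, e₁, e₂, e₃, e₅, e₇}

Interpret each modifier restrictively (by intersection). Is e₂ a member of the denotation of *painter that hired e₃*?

no

⟦that hired e₃⟧ = {x : ⟨x, e₃⟩ ∈ ⟦hired⟧} = {e₀, e₁, e₃, e₆, e₇, e₈}
⟦painter⟧ = {e₂, e₄, e₅, e₆, e₇}
… ∩ ⟦that hired e₃⟧ = {e₂, e₄, e₅, e₆, e₇} ∩ {e₀, e₁, e₃, e₆, e₇, e₈} = {e₆, e₇}
⟦painter that hired e₃⟧ = {e₆, e₇}; e₂ ∉ this set.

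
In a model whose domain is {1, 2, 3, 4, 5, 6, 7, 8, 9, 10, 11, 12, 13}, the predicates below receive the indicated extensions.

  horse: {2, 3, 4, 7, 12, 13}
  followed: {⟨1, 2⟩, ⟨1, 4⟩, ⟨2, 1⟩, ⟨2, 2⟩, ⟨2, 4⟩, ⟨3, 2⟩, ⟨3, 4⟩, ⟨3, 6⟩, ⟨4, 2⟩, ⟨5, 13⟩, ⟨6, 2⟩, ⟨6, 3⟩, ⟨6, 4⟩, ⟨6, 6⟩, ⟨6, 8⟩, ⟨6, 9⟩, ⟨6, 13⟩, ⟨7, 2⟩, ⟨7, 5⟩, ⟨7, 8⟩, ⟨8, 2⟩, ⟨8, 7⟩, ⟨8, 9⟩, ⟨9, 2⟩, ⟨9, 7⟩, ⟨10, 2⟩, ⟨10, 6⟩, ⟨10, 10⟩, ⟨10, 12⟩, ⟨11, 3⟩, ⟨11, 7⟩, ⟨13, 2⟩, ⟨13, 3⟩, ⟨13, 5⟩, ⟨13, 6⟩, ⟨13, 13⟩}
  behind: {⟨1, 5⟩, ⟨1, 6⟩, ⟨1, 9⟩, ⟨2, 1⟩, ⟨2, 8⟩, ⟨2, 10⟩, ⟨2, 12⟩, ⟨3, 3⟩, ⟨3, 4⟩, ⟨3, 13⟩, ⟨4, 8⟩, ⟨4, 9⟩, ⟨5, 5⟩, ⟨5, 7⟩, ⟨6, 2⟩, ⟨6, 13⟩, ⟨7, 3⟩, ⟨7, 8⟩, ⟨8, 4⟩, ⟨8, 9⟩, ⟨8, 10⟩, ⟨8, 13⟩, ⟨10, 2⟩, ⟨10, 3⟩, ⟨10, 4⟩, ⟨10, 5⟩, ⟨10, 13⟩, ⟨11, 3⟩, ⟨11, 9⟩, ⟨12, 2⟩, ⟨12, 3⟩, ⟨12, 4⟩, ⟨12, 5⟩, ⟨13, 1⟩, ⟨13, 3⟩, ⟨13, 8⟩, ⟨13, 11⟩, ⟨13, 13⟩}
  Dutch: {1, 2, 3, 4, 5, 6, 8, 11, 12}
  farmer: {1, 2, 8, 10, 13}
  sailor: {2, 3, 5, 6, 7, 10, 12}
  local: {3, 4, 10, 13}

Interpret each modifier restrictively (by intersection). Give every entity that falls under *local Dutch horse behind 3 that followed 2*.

{3}

⟦behind 3⟧ = {x : ⟨x, 3⟩ ∈ ⟦behind⟧} = {3, 7, 10, 11, 12, 13}
⟦that followed 2⟧ = {x : ⟨x, 2⟩ ∈ ⟦followed⟧} = {1, 2, 3, 4, 6, 7, 8, 9, 10, 13}
⟦horse⟧ = {2, 3, 4, 7, 12, 13}
… ∩ ⟦behind 3⟧ = {2, 3, 4, 7, 12, 13} ∩ {3, 7, 10, 11, 12, 13} = {3, 7, 12, 13}
… ∩ ⟦that followed 2⟧ = {3, 7, 12, 13} ∩ {1, 2, 3, 4, 6, 7, 8, 9, 10, 13} = {3, 7, 13}
… ∩ ⟦local⟧ = {3, 7, 13} ∩ {3, 4, 10, 13} = {3, 13}
… ∩ ⟦Dutch⟧ = {3, 13} ∩ {1, 2, 3, 4, 5, 6, 8, 11, 12} = {3}
So ⟦local Dutch horse behind 3 that followed 2⟧ = {3}.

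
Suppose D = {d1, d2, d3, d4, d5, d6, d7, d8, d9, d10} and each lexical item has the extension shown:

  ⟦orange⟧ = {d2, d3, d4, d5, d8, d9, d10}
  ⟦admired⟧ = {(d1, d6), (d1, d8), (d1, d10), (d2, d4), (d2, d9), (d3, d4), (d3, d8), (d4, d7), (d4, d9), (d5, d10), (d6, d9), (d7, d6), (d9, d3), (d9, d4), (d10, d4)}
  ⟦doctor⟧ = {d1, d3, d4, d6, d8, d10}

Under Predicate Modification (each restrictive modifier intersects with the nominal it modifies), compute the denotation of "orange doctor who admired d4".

⟦who admired d4⟧ = {x : ⟨x, d4⟩ ∈ ⟦admired⟧} = {d2, d3, d9, d10}
⟦doctor⟧ = {d1, d3, d4, d6, d8, d10}
… ∩ ⟦who admired d4⟧ = {d1, d3, d4, d6, d8, d10} ∩ {d2, d3, d9, d10} = {d3, d10}
… ∩ ⟦orange⟧ = {d3, d10} ∩ {d2, d3, d4, d5, d8, d9, d10} = {d3, d10}
So ⟦orange doctor who admired d4⟧ = {d3, d10}.

{d3, d10}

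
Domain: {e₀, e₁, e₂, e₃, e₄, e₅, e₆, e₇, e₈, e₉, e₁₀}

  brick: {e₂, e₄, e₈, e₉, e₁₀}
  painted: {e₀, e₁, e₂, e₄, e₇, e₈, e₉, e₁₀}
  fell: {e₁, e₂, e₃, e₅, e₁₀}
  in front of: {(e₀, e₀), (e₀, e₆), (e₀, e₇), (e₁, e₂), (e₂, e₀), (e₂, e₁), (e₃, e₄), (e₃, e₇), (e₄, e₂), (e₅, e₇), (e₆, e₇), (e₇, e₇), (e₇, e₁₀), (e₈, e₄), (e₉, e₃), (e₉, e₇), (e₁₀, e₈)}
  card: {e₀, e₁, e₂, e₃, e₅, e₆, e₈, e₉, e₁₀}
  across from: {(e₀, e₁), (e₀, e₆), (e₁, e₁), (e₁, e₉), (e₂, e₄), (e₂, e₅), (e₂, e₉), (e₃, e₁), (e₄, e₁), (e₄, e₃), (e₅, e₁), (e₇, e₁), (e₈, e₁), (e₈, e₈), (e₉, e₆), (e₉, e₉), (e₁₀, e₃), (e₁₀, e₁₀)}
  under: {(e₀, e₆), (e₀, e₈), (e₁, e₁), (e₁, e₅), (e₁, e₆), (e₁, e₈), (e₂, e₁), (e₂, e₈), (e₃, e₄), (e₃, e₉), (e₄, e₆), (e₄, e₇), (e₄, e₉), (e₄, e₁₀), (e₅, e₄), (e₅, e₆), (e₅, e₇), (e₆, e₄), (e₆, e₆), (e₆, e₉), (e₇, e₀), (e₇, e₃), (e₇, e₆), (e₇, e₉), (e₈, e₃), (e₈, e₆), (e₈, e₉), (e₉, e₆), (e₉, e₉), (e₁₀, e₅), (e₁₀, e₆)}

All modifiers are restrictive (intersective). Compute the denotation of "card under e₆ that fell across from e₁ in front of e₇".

⟦under e₆⟧ = {x : ⟨x, e₆⟩ ∈ ⟦under⟧} = {e₀, e₁, e₄, e₅, e₆, e₇, e₈, e₉, e₁₀}
⟦that fell⟧ = ⟦fell⟧ = {e₁, e₂, e₃, e₅, e₁₀}
⟦across from e₁⟧ = {x : ⟨x, e₁⟩ ∈ ⟦across from⟧} = {e₀, e₁, e₃, e₄, e₅, e₇, e₈}
⟦in front of e₇⟧ = {x : ⟨x, e₇⟩ ∈ ⟦in front of⟧} = {e₀, e₃, e₅, e₆, e₇, e₉}
⟦card⟧ = {e₀, e₁, e₂, e₃, e₅, e₆, e₈, e₉, e₁₀}
… ∩ ⟦under e₆⟧ = {e₀, e₁, e₂, e₃, e₅, e₆, e₈, e₉, e₁₀} ∩ {e₀, e₁, e₄, e₅, e₆, e₇, e₈, e₉, e₁₀} = {e₀, e₁, e₅, e₆, e₈, e₉, e₁₀}
… ∩ ⟦that fell⟧ = {e₀, e₁, e₅, e₆, e₈, e₉, e₁₀} ∩ {e₁, e₂, e₃, e₅, e₁₀} = {e₁, e₅, e₁₀}
… ∩ ⟦across from e₁⟧ = {e₁, e₅, e₁₀} ∩ {e₀, e₁, e₃, e₄, e₅, e₇, e₈} = {e₁, e₅}
… ∩ ⟦in front of e₇⟧ = {e₁, e₅} ∩ {e₀, e₃, e₅, e₆, e₇, e₉} = {e₅}
So ⟦card under e₆ that fell across from e₁ in front of e₇⟧ = {e₅}.

{e₅}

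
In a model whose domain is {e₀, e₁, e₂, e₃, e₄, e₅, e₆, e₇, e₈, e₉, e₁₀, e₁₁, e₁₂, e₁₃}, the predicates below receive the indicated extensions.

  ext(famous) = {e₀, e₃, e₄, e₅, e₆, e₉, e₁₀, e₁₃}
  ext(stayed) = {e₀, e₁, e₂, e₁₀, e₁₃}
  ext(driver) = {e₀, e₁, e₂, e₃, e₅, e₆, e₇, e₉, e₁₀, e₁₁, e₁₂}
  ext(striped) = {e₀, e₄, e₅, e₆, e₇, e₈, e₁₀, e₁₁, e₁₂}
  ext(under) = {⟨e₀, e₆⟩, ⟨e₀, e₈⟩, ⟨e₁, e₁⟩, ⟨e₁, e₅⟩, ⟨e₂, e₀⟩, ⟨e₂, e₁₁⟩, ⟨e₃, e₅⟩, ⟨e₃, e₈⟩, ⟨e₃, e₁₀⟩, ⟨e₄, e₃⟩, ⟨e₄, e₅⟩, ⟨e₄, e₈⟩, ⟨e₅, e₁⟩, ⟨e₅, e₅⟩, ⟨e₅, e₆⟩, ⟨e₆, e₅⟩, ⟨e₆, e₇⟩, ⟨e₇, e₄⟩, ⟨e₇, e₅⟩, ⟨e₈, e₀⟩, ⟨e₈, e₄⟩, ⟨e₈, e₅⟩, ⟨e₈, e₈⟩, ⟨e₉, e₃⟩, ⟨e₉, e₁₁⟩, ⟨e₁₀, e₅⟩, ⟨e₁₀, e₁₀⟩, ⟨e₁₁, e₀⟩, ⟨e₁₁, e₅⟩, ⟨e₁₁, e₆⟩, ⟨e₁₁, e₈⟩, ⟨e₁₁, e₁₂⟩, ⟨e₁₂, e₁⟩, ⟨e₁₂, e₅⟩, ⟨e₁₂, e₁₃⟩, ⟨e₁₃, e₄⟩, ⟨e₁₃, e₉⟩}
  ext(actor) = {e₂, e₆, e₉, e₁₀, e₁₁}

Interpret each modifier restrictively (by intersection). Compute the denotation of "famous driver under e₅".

{e₃, e₅, e₆, e₁₀}

⟦under e₅⟧ = {x : ⟨x, e₅⟩ ∈ ⟦under⟧} = {e₁, e₃, e₄, e₅, e₆, e₇, e₈, e₁₀, e₁₁, e₁₂}
⟦driver⟧ = {e₀, e₁, e₂, e₃, e₅, e₆, e₇, e₉, e₁₀, e₁₁, e₁₂}
… ∩ ⟦under e₅⟧ = {e₀, e₁, e₂, e₃, e₅, e₆, e₇, e₉, e₁₀, e₁₁, e₁₂} ∩ {e₁, e₃, e₄, e₅, e₆, e₇, e₈, e₁₀, e₁₁, e₁₂} = {e₁, e₃, e₅, e₆, e₇, e₁₀, e₁₁, e₁₂}
… ∩ ⟦famous⟧ = {e₁, e₃, e₅, e₆, e₇, e₁₀, e₁₁, e₁₂} ∩ {e₀, e₃, e₄, e₅, e₆, e₉, e₁₀, e₁₃} = {e₃, e₅, e₆, e₁₀}
So ⟦famous driver under e₅⟧ = {e₃, e₅, e₆, e₁₀}.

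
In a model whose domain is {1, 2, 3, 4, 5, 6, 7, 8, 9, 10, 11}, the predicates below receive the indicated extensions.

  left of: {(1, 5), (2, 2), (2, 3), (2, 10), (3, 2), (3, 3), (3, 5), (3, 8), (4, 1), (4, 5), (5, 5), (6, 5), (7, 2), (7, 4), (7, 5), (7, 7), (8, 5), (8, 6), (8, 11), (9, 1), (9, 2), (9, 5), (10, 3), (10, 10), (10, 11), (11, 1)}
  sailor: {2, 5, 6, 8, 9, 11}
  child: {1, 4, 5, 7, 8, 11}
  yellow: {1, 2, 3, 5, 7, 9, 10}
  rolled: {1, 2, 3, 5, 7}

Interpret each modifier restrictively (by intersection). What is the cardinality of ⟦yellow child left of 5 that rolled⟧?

⟦left of 5⟧ = {x : ⟨x, 5⟩ ∈ ⟦left of⟧} = {1, 3, 4, 5, 6, 7, 8, 9}
⟦that rolled⟧ = ⟦rolled⟧ = {1, 2, 3, 5, 7}
⟦child⟧ = {1, 4, 5, 7, 8, 11}
… ∩ ⟦left of 5⟧ = {1, 4, 5, 7, 8, 11} ∩ {1, 3, 4, 5, 6, 7, 8, 9} = {1, 4, 5, 7, 8}
… ∩ ⟦that rolled⟧ = {1, 4, 5, 7, 8} ∩ {1, 2, 3, 5, 7} = {1, 5, 7}
… ∩ ⟦yellow⟧ = {1, 5, 7} ∩ {1, 2, 3, 5, 7, 9, 10} = {1, 5, 7}
⟦yellow child left of 5 that rolled⟧ = {1, 5, 7}, so the cardinality is 3.

3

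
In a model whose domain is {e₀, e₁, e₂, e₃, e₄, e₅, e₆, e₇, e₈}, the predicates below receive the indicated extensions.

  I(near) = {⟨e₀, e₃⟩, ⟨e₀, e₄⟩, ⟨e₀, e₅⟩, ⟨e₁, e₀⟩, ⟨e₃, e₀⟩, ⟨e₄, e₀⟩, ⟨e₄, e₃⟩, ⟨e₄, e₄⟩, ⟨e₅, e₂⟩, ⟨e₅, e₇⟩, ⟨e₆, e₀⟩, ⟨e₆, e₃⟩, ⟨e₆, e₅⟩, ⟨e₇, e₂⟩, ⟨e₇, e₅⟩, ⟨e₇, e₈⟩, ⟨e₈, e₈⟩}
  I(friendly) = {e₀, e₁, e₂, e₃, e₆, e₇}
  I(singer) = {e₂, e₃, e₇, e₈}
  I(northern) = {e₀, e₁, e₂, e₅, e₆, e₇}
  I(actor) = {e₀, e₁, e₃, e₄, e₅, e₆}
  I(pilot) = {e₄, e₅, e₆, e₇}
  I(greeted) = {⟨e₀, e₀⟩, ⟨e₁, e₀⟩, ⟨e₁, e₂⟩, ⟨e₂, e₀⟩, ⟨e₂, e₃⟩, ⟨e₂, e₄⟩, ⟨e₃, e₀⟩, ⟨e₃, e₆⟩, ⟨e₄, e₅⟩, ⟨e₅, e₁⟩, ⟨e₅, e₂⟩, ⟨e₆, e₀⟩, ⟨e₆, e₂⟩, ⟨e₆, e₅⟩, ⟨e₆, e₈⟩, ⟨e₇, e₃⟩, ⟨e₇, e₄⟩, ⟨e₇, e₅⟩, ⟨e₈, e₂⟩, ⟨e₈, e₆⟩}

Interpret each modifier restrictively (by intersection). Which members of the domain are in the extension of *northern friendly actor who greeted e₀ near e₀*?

{e₁, e₆}

⟦who greeted e₀⟧ = {x : ⟨x, e₀⟩ ∈ ⟦greeted⟧} = {e₀, e₁, e₂, e₃, e₆}
⟦near e₀⟧ = {x : ⟨x, e₀⟩ ∈ ⟦near⟧} = {e₁, e₃, e₄, e₆}
⟦actor⟧ = {e₀, e₁, e₃, e₄, e₅, e₆}
… ∩ ⟦who greeted e₀⟧ = {e₀, e₁, e₃, e₄, e₅, e₆} ∩ {e₀, e₁, e₂, e₃, e₆} = {e₀, e₁, e₃, e₆}
… ∩ ⟦near e₀⟧ = {e₀, e₁, e₃, e₆} ∩ {e₁, e₃, e₄, e₆} = {e₁, e₃, e₆}
… ∩ ⟦northern⟧ = {e₁, e₃, e₆} ∩ {e₀, e₁, e₂, e₅, e₆, e₇} = {e₁, e₆}
… ∩ ⟦friendly⟧ = {e₁, e₆} ∩ {e₀, e₁, e₂, e₃, e₆, e₇} = {e₁, e₆}
So ⟦northern friendly actor who greeted e₀ near e₀⟧ = {e₁, e₆}.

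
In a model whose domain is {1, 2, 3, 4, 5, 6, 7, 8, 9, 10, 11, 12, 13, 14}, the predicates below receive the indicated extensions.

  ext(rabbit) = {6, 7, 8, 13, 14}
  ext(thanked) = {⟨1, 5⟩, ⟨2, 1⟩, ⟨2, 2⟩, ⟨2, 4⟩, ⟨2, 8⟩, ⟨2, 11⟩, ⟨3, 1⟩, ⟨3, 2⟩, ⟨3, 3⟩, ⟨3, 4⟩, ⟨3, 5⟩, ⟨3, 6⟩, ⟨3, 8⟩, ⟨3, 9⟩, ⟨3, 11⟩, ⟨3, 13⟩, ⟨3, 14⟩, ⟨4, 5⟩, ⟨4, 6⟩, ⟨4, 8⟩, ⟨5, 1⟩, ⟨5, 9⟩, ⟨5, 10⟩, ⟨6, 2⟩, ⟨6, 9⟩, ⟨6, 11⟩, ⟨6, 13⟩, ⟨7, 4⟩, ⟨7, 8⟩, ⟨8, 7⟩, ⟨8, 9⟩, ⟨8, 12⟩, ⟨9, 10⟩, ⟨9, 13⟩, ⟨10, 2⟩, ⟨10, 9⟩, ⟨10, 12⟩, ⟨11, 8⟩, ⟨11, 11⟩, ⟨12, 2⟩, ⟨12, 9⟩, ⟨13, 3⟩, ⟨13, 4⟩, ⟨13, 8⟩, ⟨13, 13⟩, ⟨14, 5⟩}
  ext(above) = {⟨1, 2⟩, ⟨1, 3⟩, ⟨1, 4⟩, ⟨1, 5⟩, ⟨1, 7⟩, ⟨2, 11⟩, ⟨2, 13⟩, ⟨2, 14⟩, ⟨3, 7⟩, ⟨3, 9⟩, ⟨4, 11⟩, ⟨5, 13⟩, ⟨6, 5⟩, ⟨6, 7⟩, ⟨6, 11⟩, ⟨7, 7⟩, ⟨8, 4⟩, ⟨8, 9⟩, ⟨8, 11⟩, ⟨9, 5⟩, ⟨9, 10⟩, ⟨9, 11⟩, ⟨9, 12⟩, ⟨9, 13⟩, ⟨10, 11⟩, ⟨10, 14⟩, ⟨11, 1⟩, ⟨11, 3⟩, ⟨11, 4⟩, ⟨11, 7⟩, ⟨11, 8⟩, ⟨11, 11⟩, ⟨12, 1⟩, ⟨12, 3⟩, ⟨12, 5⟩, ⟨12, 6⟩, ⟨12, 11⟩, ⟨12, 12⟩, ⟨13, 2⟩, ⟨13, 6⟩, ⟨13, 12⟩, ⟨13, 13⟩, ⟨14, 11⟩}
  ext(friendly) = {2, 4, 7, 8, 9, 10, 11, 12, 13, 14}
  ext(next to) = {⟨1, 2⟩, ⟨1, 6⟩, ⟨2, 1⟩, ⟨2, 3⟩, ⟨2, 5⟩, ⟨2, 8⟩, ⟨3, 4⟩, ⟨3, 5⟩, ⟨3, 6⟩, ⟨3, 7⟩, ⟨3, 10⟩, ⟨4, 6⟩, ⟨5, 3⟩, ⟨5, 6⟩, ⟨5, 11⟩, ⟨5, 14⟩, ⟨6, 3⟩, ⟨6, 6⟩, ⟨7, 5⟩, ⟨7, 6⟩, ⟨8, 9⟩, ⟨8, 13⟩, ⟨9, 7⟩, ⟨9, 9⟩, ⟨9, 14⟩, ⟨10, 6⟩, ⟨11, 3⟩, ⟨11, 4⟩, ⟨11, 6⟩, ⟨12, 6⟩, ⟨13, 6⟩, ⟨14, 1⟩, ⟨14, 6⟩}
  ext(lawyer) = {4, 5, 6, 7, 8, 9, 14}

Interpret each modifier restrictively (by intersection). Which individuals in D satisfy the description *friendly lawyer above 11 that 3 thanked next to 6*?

⟦above 11⟧ = {x : ⟨x, 11⟩ ∈ ⟦above⟧} = {2, 4, 6, 8, 9, 10, 11, 12, 14}
⟦that 3 thanked⟧ = {x : ⟨3, x⟩ ∈ ⟦thanked⟧} = {1, 2, 3, 4, 5, 6, 8, 9, 11, 13, 14}
⟦next to 6⟧ = {x : ⟨x, 6⟩ ∈ ⟦next to⟧} = {1, 3, 4, 5, 6, 7, 10, 11, 12, 13, 14}
⟦lawyer⟧ = {4, 5, 6, 7, 8, 9, 14}
… ∩ ⟦above 11⟧ = {4, 5, 6, 7, 8, 9, 14} ∩ {2, 4, 6, 8, 9, 10, 11, 12, 14} = {4, 6, 8, 9, 14}
… ∩ ⟦that 3 thanked⟧ = {4, 6, 8, 9, 14} ∩ {1, 2, 3, 4, 5, 6, 8, 9, 11, 13, 14} = {4, 6, 8, 9, 14}
… ∩ ⟦next to 6⟧ = {4, 6, 8, 9, 14} ∩ {1, 3, 4, 5, 6, 7, 10, 11, 12, 13, 14} = {4, 6, 14}
… ∩ ⟦friendly⟧ = {4, 6, 14} ∩ {2, 4, 7, 8, 9, 10, 11, 12, 13, 14} = {4, 14}
So ⟦friendly lawyer above 11 that 3 thanked next to 6⟧ = {4, 14}.

{4, 14}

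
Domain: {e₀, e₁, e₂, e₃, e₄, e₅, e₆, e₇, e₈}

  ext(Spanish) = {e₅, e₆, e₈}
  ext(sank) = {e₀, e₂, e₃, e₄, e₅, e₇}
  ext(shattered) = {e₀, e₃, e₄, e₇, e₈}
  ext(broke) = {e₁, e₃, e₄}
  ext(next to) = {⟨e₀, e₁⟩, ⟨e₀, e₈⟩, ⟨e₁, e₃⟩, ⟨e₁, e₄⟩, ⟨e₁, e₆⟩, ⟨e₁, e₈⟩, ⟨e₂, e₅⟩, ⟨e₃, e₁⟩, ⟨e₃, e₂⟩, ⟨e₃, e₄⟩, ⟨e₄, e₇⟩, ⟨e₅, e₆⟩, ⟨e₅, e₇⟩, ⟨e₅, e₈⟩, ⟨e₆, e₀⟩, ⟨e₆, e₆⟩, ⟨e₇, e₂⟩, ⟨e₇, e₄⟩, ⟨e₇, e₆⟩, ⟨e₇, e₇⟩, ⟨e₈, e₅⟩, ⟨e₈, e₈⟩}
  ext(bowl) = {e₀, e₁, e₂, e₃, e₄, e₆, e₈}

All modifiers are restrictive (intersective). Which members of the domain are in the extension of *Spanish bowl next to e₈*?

{e₈}

⟦next to e₈⟧ = {x : ⟨x, e₈⟩ ∈ ⟦next to⟧} = {e₀, e₁, e₅, e₈}
⟦bowl⟧ = {e₀, e₁, e₂, e₃, e₄, e₆, e₈}
… ∩ ⟦next to e₈⟧ = {e₀, e₁, e₂, e₃, e₄, e₆, e₈} ∩ {e₀, e₁, e₅, e₈} = {e₀, e₁, e₈}
… ∩ ⟦Spanish⟧ = {e₀, e₁, e₈} ∩ {e₅, e₆, e₈} = {e₈}
So ⟦Spanish bowl next to e₈⟧ = {e₈}.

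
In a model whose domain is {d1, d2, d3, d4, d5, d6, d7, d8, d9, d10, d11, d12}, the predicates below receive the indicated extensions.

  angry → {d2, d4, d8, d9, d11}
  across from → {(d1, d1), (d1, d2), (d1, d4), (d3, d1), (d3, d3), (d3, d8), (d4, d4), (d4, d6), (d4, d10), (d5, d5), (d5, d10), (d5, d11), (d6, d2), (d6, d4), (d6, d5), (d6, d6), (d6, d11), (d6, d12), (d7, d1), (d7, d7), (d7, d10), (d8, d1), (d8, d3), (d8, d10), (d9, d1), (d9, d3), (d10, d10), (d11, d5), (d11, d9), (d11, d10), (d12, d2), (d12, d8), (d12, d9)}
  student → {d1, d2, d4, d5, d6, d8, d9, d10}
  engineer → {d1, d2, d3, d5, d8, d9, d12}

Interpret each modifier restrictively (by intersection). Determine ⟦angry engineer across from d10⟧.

{d8}

⟦across from d10⟧ = {x : ⟨x, d10⟩ ∈ ⟦across from⟧} = {d4, d5, d7, d8, d10, d11}
⟦engineer⟧ = {d1, d2, d3, d5, d8, d9, d12}
… ∩ ⟦across from d10⟧ = {d1, d2, d3, d5, d8, d9, d12} ∩ {d4, d5, d7, d8, d10, d11} = {d5, d8}
… ∩ ⟦angry⟧ = {d5, d8} ∩ {d2, d4, d8, d9, d11} = {d8}
So ⟦angry engineer across from d10⟧ = {d8}.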